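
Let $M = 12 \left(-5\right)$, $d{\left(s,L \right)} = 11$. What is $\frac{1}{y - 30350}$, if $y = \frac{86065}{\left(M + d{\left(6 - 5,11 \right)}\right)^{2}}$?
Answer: $- \frac{343}{10397755} \approx -3.2988 \cdot 10^{-5}$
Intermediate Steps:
$M = -60$
$y = \frac{12295}{343}$ ($y = \frac{86065}{\left(-60 + 11\right)^{2}} = \frac{86065}{\left(-49\right)^{2}} = \frac{86065}{2401} = 86065 \cdot \frac{1}{2401} = \frac{12295}{343} \approx 35.845$)
$\frac{1}{y - 30350} = \frac{1}{\frac{12295}{343} - 30350} = \frac{1}{- \frac{10397755}{343}} = - \frac{343}{10397755}$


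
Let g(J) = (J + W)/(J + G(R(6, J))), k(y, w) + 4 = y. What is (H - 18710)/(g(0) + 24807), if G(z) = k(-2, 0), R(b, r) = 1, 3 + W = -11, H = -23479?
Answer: -126567/74428 ≈ -1.7005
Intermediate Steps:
W = -14 (W = -3 - 11 = -14)
k(y, w) = -4 + y
G(z) = -6 (G(z) = -4 - 2 = -6)
g(J) = (-14 + J)/(-6 + J) (g(J) = (J - 14)/(J - 6) = (-14 + J)/(-6 + J))
(H - 18710)/(g(0) + 24807) = (-23479 - 18710)/((-14 + 0)/(-6 + 0) + 24807) = -42189/(-14/(-6) + 24807) = -42189/(-⅙*(-14) + 24807) = -42189/(7/3 + 24807) = -42189/74428/3 = -42189*3/74428 = -126567/74428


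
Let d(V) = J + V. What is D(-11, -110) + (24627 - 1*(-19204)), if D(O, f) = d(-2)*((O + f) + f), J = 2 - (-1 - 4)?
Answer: 42676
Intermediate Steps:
J = 7 (J = 2 - 1*(-5) = 2 + 5 = 7)
d(V) = 7 + V
D(O, f) = 5*O + 10*f (D(O, f) = (7 - 2)*((O + f) + f) = 5*(O + 2*f) = 5*O + 10*f)
D(-11, -110) + (24627 - 1*(-19204)) = (5*(-11) + 10*(-110)) + (24627 - 1*(-19204)) = (-55 - 1100) + (24627 + 19204) = -1155 + 43831 = 42676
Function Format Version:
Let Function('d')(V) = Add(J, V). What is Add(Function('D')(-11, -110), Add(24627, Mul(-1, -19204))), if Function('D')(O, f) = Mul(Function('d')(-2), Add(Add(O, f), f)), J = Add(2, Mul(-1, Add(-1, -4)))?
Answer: 42676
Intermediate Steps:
J = 7 (J = Add(2, Mul(-1, -5)) = Add(2, 5) = 7)
Function('d')(V) = Add(7, V)
Function('D')(O, f) = Add(Mul(5, O), Mul(10, f)) (Function('D')(O, f) = Mul(Add(7, -2), Add(Add(O, f), f)) = Mul(5, Add(O, Mul(2, f))) = Add(Mul(5, O), Mul(10, f)))
Add(Function('D')(-11, -110), Add(24627, Mul(-1, -19204))) = Add(Add(Mul(5, -11), Mul(10, -110)), Add(24627, Mul(-1, -19204))) = Add(Add(-55, -1100), Add(24627, 19204)) = Add(-1155, 43831) = 42676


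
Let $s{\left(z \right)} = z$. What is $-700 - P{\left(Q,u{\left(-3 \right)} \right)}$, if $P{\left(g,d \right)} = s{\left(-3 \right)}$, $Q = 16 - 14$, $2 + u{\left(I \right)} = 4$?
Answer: $-697$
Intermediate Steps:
$u{\left(I \right)} = 2$ ($u{\left(I \right)} = -2 + 4 = 2$)
$Q = 2$ ($Q = 16 - 14 = 2$)
$P{\left(g,d \right)} = -3$
$-700 - P{\left(Q,u{\left(-3 \right)} \right)} = -700 - -3 = -700 + 3 = -697$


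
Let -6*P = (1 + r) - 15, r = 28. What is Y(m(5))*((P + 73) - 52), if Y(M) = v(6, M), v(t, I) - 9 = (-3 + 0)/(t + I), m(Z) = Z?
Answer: 1792/11 ≈ 162.91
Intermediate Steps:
P = -7/3 (P = -((1 + 28) - 15)/6 = -(29 - 15)/6 = -⅙*14 = -7/3 ≈ -2.3333)
v(t, I) = 9 - 3/(I + t) (v(t, I) = 9 + (-3 + 0)/(t + I) = 9 - 3/(I + t))
Y(M) = 3*(17 + 3*M)/(6 + M) (Y(M) = 3*(-1 + 3*M + 3*6)/(M + 6) = 3*(-1 + 3*M + 18)/(6 + M) = 3*(17 + 3*M)/(6 + M))
Y(m(5))*((P + 73) - 52) = (3*(17 + 3*5)/(6 + 5))*((-7/3 + 73) - 52) = (3*(17 + 15)/11)*(212/3 - 52) = (3*(1/11)*32)*(56/3) = (96/11)*(56/3) = 1792/11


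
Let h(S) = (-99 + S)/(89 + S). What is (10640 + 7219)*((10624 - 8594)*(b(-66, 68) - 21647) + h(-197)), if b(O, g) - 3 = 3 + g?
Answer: -7038922781368/9 ≈ -7.8210e+11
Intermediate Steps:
b(O, g) = 6 + g (b(O, g) = 3 + (3 + g) = 6 + g)
h(S) = (-99 + S)/(89 + S)
(10640 + 7219)*((10624 - 8594)*(b(-66, 68) - 21647) + h(-197)) = (10640 + 7219)*((10624 - 8594)*((6 + 68) - 21647) + (-99 - 197)/(89 - 197)) = 17859*(2030*(74 - 21647) - 296/(-108)) = 17859*(2030*(-21573) - 1/108*(-296)) = 17859*(-43793190 + 74/27) = 17859*(-1182416056/27) = -7038922781368/9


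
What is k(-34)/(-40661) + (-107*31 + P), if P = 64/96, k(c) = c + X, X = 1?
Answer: -404536190/121983 ≈ -3316.3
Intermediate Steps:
k(c) = 1 + c (k(c) = c + 1 = 1 + c)
P = ⅔ (P = 64*(1/96) = ⅔ ≈ 0.66667)
k(-34)/(-40661) + (-107*31 + P) = (1 - 34)/(-40661) + (-107*31 + ⅔) = -33*(-1/40661) + (-3317 + ⅔) = 33/40661 - 9949/3 = -404536190/121983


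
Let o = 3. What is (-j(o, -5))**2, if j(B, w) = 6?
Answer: 36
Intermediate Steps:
(-j(o, -5))**2 = (-1*6)**2 = (-6)**2 = 36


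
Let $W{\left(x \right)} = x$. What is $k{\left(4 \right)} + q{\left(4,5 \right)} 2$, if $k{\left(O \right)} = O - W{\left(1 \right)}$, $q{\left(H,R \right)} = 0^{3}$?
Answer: $3$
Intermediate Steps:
$q{\left(H,R \right)} = 0$
$k{\left(O \right)} = -1 + O$ ($k{\left(O \right)} = O - 1 = -1 + O$)
$k{\left(4 \right)} + q{\left(4,5 \right)} 2 = \left(-1 + 4\right) + 0 \cdot 2 = 3 + 0 = 3$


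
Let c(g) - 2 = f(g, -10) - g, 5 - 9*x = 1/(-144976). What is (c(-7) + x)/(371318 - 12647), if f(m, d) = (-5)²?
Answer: 15029179/155996060688 ≈ 9.6343e-5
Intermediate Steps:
x = 241627/434928 (x = 5/9 - ⅑/(-144976) = 5/9 - ⅑*(-1/144976) = 5/9 + 1/1304784 = 241627/434928 ≈ 0.55556)
f(m, d) = 25
c(g) = 27 - g (c(g) = 2 + (25 - g) = 27 - g)
(c(-7) + x)/(371318 - 12647) = ((27 - 1*(-7)) + 241627/434928)/(371318 - 12647) = ((27 + 7) + 241627/434928)/358671 = (34 + 241627/434928)*(1/358671) = (15029179/434928)*(1/358671) = 15029179/155996060688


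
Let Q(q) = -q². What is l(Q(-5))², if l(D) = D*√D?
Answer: -15625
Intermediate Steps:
l(D) = D^(3/2)
l(Q(-5))² = ((-1*(-5)²)^(3/2))² = ((-1*25)^(3/2))² = ((-25)^(3/2))² = (-125*I)² = -15625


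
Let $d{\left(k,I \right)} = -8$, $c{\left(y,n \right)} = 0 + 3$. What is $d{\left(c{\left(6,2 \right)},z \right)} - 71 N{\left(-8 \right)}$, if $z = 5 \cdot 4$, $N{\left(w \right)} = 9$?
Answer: $-647$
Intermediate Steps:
$c{\left(y,n \right)} = 3$
$z = 20$
$d{\left(c{\left(6,2 \right)},z \right)} - 71 N{\left(-8 \right)} = -8 - 639 = -647$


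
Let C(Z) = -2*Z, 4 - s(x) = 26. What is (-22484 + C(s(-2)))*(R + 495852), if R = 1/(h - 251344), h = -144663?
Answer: -4406337764889720/396007 ≈ -1.1127e+10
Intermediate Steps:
s(x) = -22 (s(x) = 4 - 1*26 = 4 - 26 = -22)
R = -1/396007 (R = 1/(-144663 - 251344) = 1/(-396007) = -1/396007 ≈ -2.5252e-6)
(-22484 + C(s(-2)))*(R + 495852) = (-22484 - 2*(-22))*(-1/396007 + 495852) = (-22484 + 44)*(196360862963/396007) = -22440*196360862963/396007 = -4406337764889720/396007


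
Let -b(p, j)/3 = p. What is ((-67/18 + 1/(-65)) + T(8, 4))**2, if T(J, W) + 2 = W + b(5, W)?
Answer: 383493889/1368900 ≈ 280.15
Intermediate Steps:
b(p, j) = -3*p
T(J, W) = -17 + W (T(J, W) = -2 + (W - 3*5) = -2 + (W - 15) = -2 + (-15 + W) = -17 + W)
((-67/18 + 1/(-65)) + T(8, 4))**2 = ((-67/18 + 1/(-65)) + (-17 + 4))**2 = ((-67*1/18 + 1*(-1/65)) - 13)**2 = ((-67/18 - 1/65) - 13)**2 = (-4373/1170 - 13)**2 = (-19583/1170)**2 = 383493889/1368900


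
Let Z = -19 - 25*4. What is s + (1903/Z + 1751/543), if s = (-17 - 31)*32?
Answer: -100076672/64617 ≈ -1548.8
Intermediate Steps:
s = -1536 (s = -48*32 = -1536)
Z = -119 (Z = -19 - 100 = -119)
s + (1903/Z + 1751/543) = -1536 + (1903/(-119) + 1751/543) = -1536 + (1903*(-1/119) + 1751*(1/543)) = -1536 + (-1903/119 + 1751/543) = -1536 - 824960/64617 = -100076672/64617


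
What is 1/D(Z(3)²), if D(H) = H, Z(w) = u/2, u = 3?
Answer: 4/9 ≈ 0.44444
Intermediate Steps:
Z(w) = 3/2
1/D(Z(3)²) = 1/((3/2)²) = 1/(9/4) = 4/9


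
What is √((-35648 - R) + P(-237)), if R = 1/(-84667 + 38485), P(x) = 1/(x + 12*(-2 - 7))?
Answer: I*√111720751757161630/1770310 ≈ 188.81*I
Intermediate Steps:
P(x) = 1/(-108 + x) (P(x) = 1/(x + 12*(-9)) = 1/(x - 108) = 1/(-108 + x))
R = -1/46182 (R = 1/(-46182) = -1/46182 ≈ -2.1653e-5)
√((-35648 - R) + P(-237)) = √((-35648 - 1*(-1/46182)) + 1/(-108 - 237)) = √((-35648 + 1/46182) + 1/(-345)) = √(-1646295935/46182 - 1/345) = √(-63108015973/1770310) = I*√111720751757161630/1770310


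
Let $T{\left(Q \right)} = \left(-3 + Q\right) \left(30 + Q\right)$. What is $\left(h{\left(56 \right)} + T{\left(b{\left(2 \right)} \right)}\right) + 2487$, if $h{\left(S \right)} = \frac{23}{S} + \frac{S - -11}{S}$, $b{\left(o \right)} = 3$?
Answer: $\frac{69681}{28} \approx 2488.6$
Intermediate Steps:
$h{\left(S \right)} = \frac{23}{S} + \frac{11 + S}{S}$ ($h{\left(S \right)} = \frac{23}{S} + \frac{S + 11}{S} = \frac{23}{S} + \frac{11 + S}{S}$)
$\left(h{\left(56 \right)} + T{\left(b{\left(2 \right)} \right)}\right) + 2487 = \left(\frac{34 + 56}{56} + \left(-90 + 3^{2} + 27 \cdot 3\right)\right) + 2487 = \left(\frac{1}{56} \cdot 90 + \left(-90 + 9 + 81\right)\right) + 2487 = \left(\frac{45}{28} + 0\right) + 2487 = \frac{45}{28} + 2487 = \frac{69681}{28}$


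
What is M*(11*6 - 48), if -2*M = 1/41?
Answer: -9/41 ≈ -0.21951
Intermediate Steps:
M = -1/82 (M = -½/41 = -½*1/41 = -1/82 ≈ -0.012195)
M*(11*6 - 48) = -(11*6 - 48)/82 = -(66 - 48)/82 = -1/82*18 = -9/41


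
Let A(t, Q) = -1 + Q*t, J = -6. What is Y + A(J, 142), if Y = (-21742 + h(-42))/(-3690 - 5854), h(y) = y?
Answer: -1014906/1193 ≈ -850.72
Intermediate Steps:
Y = 2723/1193 (Y = (-21742 - 42)/(-3690 - 5854) = -21784/(-9544) = -21784*(-1/9544) = 2723/1193 ≈ 2.2825)
Y + A(J, 142) = 2723/1193 + (-1 + 142*(-6)) = 2723/1193 + (-1 - 852) = 2723/1193 - 853 = -1014906/1193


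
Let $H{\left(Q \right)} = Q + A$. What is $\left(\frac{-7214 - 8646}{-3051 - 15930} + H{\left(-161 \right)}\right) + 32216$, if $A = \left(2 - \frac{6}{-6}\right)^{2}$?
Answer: $\frac{608622644}{18981} \approx 32065.0$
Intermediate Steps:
$A = 9$ ($A = \left(2 - -1\right)^{2} = \left(2 + 1\right)^{2} = 3^{2} = 9$)
$H{\left(Q \right)} = 9 + Q$ ($H{\left(Q \right)} = Q + 9 = 9 + Q$)
$\left(\frac{-7214 - 8646}{-3051 - 15930} + H{\left(-161 \right)}\right) + 32216 = \left(\frac{-7214 - 8646}{-3051 - 15930} + \left(9 - 161\right)\right) + 32216 = \left(- \frac{15860}{-18981} - 152\right) + 32216 = \left(\left(-15860\right) \left(- \frac{1}{18981}\right) - 152\right) + 32216 = \left(\frac{15860}{18981} - 152\right) + 32216 = - \frac{2869252}{18981} + 32216 = \frac{608622644}{18981}$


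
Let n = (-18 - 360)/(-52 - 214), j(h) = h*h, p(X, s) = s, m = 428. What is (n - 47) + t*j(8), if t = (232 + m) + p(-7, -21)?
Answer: 776158/19 ≈ 40850.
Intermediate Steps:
j(h) = h²
n = 27/19 (n = -378/(-266) = -378*(-1/266) = 27/19 ≈ 1.4211)
t = 639 (t = (232 + 428) - 21 = 660 - 21 = 639)
(n - 47) + t*j(8) = (27/19 - 47) + 639*8² = -866/19 + 639*64 = -866/19 + 40896 = 776158/19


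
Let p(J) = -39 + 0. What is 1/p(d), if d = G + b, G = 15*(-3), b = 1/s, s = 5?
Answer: -1/39 ≈ -0.025641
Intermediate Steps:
b = 1/5 ≈ 0.20000
G = -45
d = -224/5 (d = -45 + 1/5 = -224/5 ≈ -44.800)
p(J) = -39
1/p(d) = 1/(-39) = -1/39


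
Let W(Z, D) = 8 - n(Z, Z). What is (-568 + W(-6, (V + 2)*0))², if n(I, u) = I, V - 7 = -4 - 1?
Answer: 306916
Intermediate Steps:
V = 2 (V = 7 + (-4 - 1) = 7 - 5 = 2)
W(Z, D) = 8 - Z
(-568 + W(-6, (V + 2)*0))² = (-568 + (8 - 1*(-6)))² = (-568 + (8 + 6))² = (-568 + 14)² = (-554)² = 306916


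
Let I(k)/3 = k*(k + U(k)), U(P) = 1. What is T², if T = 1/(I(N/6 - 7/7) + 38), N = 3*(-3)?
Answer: 16/38809 ≈ 0.00041228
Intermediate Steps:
N = -9
I(k) = 3*k*(1 + k) (I(k) = 3*(k*(k + 1)) = 3*(k*(1 + k)) = 3*k*(1 + k))
T = 4/197 (T = 1/(3*(-9/6 - 7/7)*(1 + (-9/6 - 7/7)) + 38) = 1/(3*(-9*⅙ - 7*⅐)*(1 + (-9*⅙ - 7*⅐)) + 38) = 1/(3*(-3/2 - 1)*(1 + (-3/2 - 1)) + 38) = 1/(3*(-5/2)*(1 - 5/2) + 38) = 1/(3*(-5/2)*(-3/2) + 38) = 1/(45/4 + 38) = 1/(197/4) = 4/197 ≈ 0.020305)
T² = (4/197)² = 16/38809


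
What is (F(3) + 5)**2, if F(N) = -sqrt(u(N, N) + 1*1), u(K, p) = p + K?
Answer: (5 - sqrt(7))**2 ≈ 5.5425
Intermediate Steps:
u(K, p) = K + p
F(N) = -sqrt(1 + 2*N) (F(N) = -sqrt((N + N) + 1*1) = -sqrt(2*N + 1) = -sqrt(1 + 2*N))
(F(3) + 5)**2 = (-sqrt(1 + 2*3) + 5)**2 = (-sqrt(1 + 6) + 5)**2 = (-sqrt(7) + 5)**2 = (5 - sqrt(7))**2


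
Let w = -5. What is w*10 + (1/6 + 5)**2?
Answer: -839/36 ≈ -23.306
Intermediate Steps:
w*10 + (1/6 + 5)**2 = -5*10 + (1/6 + 5)**2 = -50 + (1*(1/6) + 5)**2 = -50 + (1/6 + 5)**2 = -50 + (31/6)**2 = -50 + 961/36 = -839/36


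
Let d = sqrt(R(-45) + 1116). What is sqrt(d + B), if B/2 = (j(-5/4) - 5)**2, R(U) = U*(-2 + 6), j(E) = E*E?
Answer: sqrt(6050 + 1536*sqrt(26))/16 ≈ 7.3639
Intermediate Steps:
j(E) = E**2
R(U) = 4*U (R(U) = U*4 = 4*U)
d = 6*sqrt(26) (d = sqrt(4*(-45) + 1116) = sqrt(-180 + 1116) = sqrt(936) = 6*sqrt(26) ≈ 30.594)
B = 3025/128 (B = 2*((-5/4)**2 - 5)**2 = 2*(25/16 - 5)**2 = 2*(-55/16)**2 = 2*(3025/256) = 3025/128 ≈ 23.633)
sqrt(d + B) = sqrt(6*sqrt(26) + 3025/128) = sqrt(3025/128 + 6*sqrt(26))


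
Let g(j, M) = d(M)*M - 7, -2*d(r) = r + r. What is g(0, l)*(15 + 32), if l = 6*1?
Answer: -2021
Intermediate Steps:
l = 6
d(r) = -r (d(r) = -(r + r)/2 = -r)
g(j, M) = -7 - M² (g(j, M) = (-M)*M - 7 = -M² - 7 = -7 - M²)
g(0, l)*(15 + 32) = (-7 - 1*6²)*(15 + 32) = (-7 - 1*36)*47 = (-7 - 36)*47 = -43*47 = -2021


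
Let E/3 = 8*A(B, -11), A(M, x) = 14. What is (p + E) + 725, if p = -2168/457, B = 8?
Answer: 482709/457 ≈ 1056.3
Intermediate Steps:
p = -2168/457 (p = -2168*1/457 = -2168/457 ≈ -4.7440)
E = 336 (E = 3*(8*14) = 3*112 = 336)
(p + E) + 725 = (-2168/457 + 336) + 725 = 151384/457 + 725 = 482709/457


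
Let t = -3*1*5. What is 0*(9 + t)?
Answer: 0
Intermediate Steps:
t = -15 (t = -3*5 = -15)
0*(9 + t) = 0*(9 - 15) = 0*(-6) = 0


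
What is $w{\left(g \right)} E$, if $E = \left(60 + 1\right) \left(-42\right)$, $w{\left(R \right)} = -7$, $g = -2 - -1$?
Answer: $17934$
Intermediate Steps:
$g = -1$ ($g = -2 + 1 = -1$)
$E = -2562$ ($E = 61 \left(-42\right) = -2562$)
$w{\left(g \right)} E = \left(-7\right) \left(-2562\right) = 17934$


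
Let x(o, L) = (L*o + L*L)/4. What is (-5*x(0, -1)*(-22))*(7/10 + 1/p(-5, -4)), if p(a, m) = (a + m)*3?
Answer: 1969/108 ≈ 18.231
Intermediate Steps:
x(o, L) = L²/4 + L*o/4 (x(o, L) = (L*o + L²)*(¼) = (L² + L*o)*(¼) = L²/4 + L*o/4)
p(a, m) = 3*a + 3*m
(-5*x(0, -1)*(-22))*(7/10 + 1/p(-5, -4)) = (-5*(-1)*(-1 + 0)/4*(-22))*(7/10 + 1/(3*(-5) + 3*(-4))) = (-5*(-1)*(-1)/4*(-22))*(7*(⅒) + 1/(-15 - 12)) = (-5*¼*(-22))*(7/10 + 1/(-27)) = (-5/4*(-22))*(7/10 + 1*(-1/27)) = 55*(7/10 - 1/27)/2 = (55/2)*(179/270) = 1969/108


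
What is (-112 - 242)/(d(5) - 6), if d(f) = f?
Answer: 354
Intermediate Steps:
(-112 - 242)/(d(5) - 6) = (-112 - 242)/(5 - 6) = -354/(-1) = -354*(-1) = 354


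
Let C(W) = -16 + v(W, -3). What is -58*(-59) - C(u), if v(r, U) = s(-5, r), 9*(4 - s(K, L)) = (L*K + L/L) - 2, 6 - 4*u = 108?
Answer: 62065/18 ≈ 3448.1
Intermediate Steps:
u = -51/2 (u = 3/2 - ¼*108 = 3/2 - 27 = -51/2 ≈ -25.500)
s(K, L) = 37/9 - K*L/9 (s(K, L) = 4 - ((L*K + L/L) - 2)/9 = 4 - ((K*L + 1) - 2)/9 = 4 - ((1 + K*L) - 2)/9 = 4 - (-1 + K*L)/9 = 4 + (⅑ - K*L/9) = 37/9 - K*L/9)
v(r, U) = 37/9 + 5*r/9 (v(r, U) = 37/9 - ⅑*(-5)*r = 37/9 + 5*r/9)
C(W) = -107/9 + 5*W/9 (C(W) = -16 + (37/9 + 5*W/9) = -107/9 + 5*W/9)
-58*(-59) - C(u) = -58*(-59) - (-107/9 + (5/9)*(-51/2)) = 3422 - (-107/9 - 85/6) = 3422 - 1*(-469/18) = 3422 + 469/18 = 62065/18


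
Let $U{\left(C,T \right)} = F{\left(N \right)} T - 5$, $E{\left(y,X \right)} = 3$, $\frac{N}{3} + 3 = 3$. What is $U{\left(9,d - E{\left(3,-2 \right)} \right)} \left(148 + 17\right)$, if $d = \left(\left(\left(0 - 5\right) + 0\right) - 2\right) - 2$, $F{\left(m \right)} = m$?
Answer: $-825$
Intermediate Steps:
$N = 0$ ($N = -9 + 3 \cdot 3 = -9 + 9 = 0$)
$d = -9$ ($d = \left(\left(-5 + 0\right) - 2\right) - 2 = \left(-5 - 2\right) - 2 = -7 - 2 = -9$)
$U{\left(C,T \right)} = -5$ ($U{\left(C,T \right)} = 0 T - 5 = 0 - 5 = -5$)
$U{\left(9,d - E{\left(3,-2 \right)} \right)} \left(148 + 17\right) = - 5 \left(148 + 17\right) = \left(-5\right) 165 = -825$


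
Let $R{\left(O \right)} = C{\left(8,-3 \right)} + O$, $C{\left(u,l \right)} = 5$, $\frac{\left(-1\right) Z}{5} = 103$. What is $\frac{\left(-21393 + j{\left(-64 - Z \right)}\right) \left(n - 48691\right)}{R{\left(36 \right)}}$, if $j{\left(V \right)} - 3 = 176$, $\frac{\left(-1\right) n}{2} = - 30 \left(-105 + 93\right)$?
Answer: $\frac{1048204954}{41} \approx 2.5566 \cdot 10^{7}$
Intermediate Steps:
$Z = -515$ ($Z = \left(-5\right) 103 = -515$)
$n = -720$ ($n = - 2 \left(- 30 \left(-105 + 93\right)\right) = - 2 \left(\left(-30\right) \left(-12\right)\right) = \left(-2\right) 360 = -720$)
$j{\left(V \right)} = 179$ ($j{\left(V \right)} = 3 + 176 = 179$)
$R{\left(O \right)} = 5 + O$
$\frac{\left(-21393 + j{\left(-64 - Z \right)}\right) \left(n - 48691\right)}{R{\left(36 \right)}} = \frac{\left(-21393 + 179\right) \left(-720 - 48691\right)}{5 + 36} = \frac{\left(-21214\right) \left(-49411\right)}{41} = 1048204954 \cdot \frac{1}{41} = \frac{1048204954}{41}$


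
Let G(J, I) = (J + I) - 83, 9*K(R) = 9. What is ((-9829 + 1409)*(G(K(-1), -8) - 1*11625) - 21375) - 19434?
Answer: 98599491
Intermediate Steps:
K(R) = 1 (K(R) = (⅑)*9 = 1)
G(J, I) = -83 + I + J (G(J, I) = (I + J) - 83 = -83 + I + J)
((-9829 + 1409)*(G(K(-1), -8) - 1*11625) - 21375) - 19434 = ((-9829 + 1409)*((-83 - 8 + 1) - 1*11625) - 21375) - 19434 = (-8420*(-90 - 11625) - 21375) - 19434 = (-8420*(-11715) - 21375) - 19434 = (98640300 - 21375) - 19434 = 98618925 - 19434 = 98599491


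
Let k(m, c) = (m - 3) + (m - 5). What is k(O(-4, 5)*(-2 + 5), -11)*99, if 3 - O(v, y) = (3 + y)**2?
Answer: -37026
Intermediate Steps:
O(v, y) = 3 - (3 + y)**2
k(m, c) = -8 + 2*m (k(m, c) = (-3 + m) + (-5 + m) = -8 + 2*m)
k(O(-4, 5)*(-2 + 5), -11)*99 = (-8 + 2*((3 - (3 + 5)**2)*(-2 + 5)))*99 = (-8 + 2*((3 - 1*8**2)*3))*99 = (-8 + 2*((3 - 1*64)*3))*99 = (-8 + 2*((3 - 64)*3))*99 = (-8 + 2*(-61*3))*99 = (-8 + 2*(-183))*99 = (-8 - 366)*99 = -374*99 = -37026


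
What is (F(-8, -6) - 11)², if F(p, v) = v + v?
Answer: 529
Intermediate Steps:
F(p, v) = 2*v
(F(-8, -6) - 11)² = (2*(-6) - 11)² = (-12 - 11)² = (-23)² = 529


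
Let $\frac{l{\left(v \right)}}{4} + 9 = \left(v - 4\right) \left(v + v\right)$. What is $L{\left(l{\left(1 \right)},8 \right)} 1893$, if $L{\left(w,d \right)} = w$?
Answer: $-113580$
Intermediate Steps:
$l{\left(v \right)} = -36 + 8 v \left(-4 + v\right)$ ($l{\left(v \right)} = -36 + 4 \left(v - 4\right) \left(v + v\right) = -36 + 4 \left(-4 + v\right) 2 v = -36 + 4 \cdot 2 v \left(-4 + v\right) = -36 + 8 v \left(-4 + v\right)$)
$L{\left(l{\left(1 \right)},8 \right)} 1893 = \left(-36 - 32 + 8 \cdot 1^{2}\right) 1893 = \left(-36 - 32 + 8 \cdot 1\right) 1893 = \left(-36 - 32 + 8\right) 1893 = \left(-60\right) 1893 = -113580$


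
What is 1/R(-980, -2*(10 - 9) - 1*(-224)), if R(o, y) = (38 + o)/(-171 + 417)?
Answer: -41/157 ≈ -0.26115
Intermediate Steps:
R(o, y) = 19/123 + o/246 (R(o, y) = (38 + o)/246 = (38 + o)*(1/246) = 19/123 + o/246)
1/R(-980, -2*(10 - 9) - 1*(-224)) = 1/(19/123 + (1/246)*(-980)) = 1/(19/123 - 490/123) = 1/(-157/41) = -41/157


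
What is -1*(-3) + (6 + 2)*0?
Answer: 3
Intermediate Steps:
-1*(-3) + (6 + 2)*0 = 3 + 8*0 = 3 + 0 = 3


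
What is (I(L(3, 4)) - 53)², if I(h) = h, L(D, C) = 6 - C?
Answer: 2601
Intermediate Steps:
(I(L(3, 4)) - 53)² = ((6 - 1*4) - 53)² = ((6 - 4) - 53)² = (2 - 53)² = (-51)² = 2601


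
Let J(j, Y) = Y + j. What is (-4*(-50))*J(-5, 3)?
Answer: -400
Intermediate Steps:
(-4*(-50))*J(-5, 3) = (-4*(-50))*(3 - 5) = 200*(-2) = -400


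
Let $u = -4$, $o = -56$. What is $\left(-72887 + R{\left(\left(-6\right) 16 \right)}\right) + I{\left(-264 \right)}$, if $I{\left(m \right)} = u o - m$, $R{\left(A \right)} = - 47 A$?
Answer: $-67887$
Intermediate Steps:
$I{\left(m \right)} = 224 - m$ ($I{\left(m \right)} = \left(-4\right) \left(-56\right) - m = 224 - m$)
$\left(-72887 + R{\left(\left(-6\right) 16 \right)}\right) + I{\left(-264 \right)} = \left(-72887 - 47 \left(\left(-6\right) 16\right)\right) + \left(224 - -264\right) = \left(-72887 - -4512\right) + \left(224 + 264\right) = \left(-72887 + 4512\right) + 488 = -68375 + 488 = -67887$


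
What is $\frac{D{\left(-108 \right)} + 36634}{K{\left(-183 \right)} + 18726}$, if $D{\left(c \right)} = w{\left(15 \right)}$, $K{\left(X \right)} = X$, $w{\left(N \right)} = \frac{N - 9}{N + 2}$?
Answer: $\frac{622784}{315231} \approx 1.9756$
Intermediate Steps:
$w{\left(N \right)} = \frac{-9 + N}{2 + N}$
$D{\left(c \right)} = \frac{6}{17}$ ($D{\left(c \right)} = \frac{-9 + 15}{2 + 15} = \frac{1}{17} \cdot 6 = \frac{6}{17}$)
$\frac{D{\left(-108 \right)} + 36634}{K{\left(-183 \right)} + 18726} = \frac{\frac{6}{17} + 36634}{-183 + 18726} = \frac{622784}{17 \cdot 18543} = \frac{622784}{17} \cdot \frac{1}{18543} = \frac{622784}{315231}$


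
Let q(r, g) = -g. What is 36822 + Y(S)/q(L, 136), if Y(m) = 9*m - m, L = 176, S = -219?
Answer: 626193/17 ≈ 36835.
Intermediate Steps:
Y(m) = 8*m
36822 + Y(S)/q(L, 136) = 36822 + (8*(-219))/((-1*136)) = 36822 - 1752/(-136) = 36822 - 1752*(-1/136) = 36822 + 219/17 = 626193/17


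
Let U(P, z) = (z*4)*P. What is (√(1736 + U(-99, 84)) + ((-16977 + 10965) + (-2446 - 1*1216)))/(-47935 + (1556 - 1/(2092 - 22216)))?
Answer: 194679576/933330995 - 40248*I*√7882/933330995 ≈ 0.20859 - 0.0038285*I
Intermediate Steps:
U(P, z) = 4*P*z (U(P, z) = (4*z)*P = 4*P*z)
(√(1736 + U(-99, 84)) + ((-16977 + 10965) + (-2446 - 1*1216)))/(-47935 + (1556 - 1/(2092 - 22216))) = (√(1736 + 4*(-99)*84) + ((-16977 + 10965) + (-2446 - 1*1216)))/(-47935 + (1556 - 1/(2092 - 22216))) = (√(1736 - 33264) + (-6012 + (-2446 - 1216)))/(-47935 + (1556 - 1/(-20124))) = (√(-31528) + (-6012 - 3662))/(-47935 + (1556 - 1*(-1/20124))) = (2*I*√7882 - 9674)/(-47935 + (1556 + 1/20124)) = (-9674 + 2*I*√7882)/(-47935 + 31312945/20124) = (-9674 + 2*I*√7882)/(-933330995/20124) = (-9674 + 2*I*√7882)*(-20124/933330995) = 194679576/933330995 - 40248*I*√7882/933330995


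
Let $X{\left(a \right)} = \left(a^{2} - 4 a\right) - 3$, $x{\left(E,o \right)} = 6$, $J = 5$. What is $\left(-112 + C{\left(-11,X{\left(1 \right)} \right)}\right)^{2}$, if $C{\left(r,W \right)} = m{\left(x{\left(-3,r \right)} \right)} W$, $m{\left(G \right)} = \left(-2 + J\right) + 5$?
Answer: $25600$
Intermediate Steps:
$m{\left(G \right)} = 8$ ($m{\left(G \right)} = \left(-2 + 5\right) + 5 = 3 + 5 = 8$)
$X{\left(a \right)} = -3 + a^{2} - 4 a$
$C{\left(r,W \right)} = 8 W$
$\left(-112 + C{\left(-11,X{\left(1 \right)} \right)}\right)^{2} = \left(-112 + 8 \left(-3 + 1^{2} - 4\right)\right)^{2} = \left(-112 + 8 \left(-3 + 1 - 4\right)\right)^{2} = \left(-112 + 8 \left(-6\right)\right)^{2} = \left(-112 - 48\right)^{2} = \left(-160\right)^{2} = 25600$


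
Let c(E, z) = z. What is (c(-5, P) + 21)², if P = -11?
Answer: 100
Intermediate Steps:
(c(-5, P) + 21)² = (-11 + 21)² = 10² = 100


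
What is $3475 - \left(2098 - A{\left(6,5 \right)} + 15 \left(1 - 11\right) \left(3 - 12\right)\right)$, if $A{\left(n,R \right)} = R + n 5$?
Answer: $62$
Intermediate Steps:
$A{\left(n,R \right)} = R + 5 n$
$3475 - \left(2098 - A{\left(6,5 \right)} + 15 \left(1 - 11\right) \left(3 - 12\right)\right) = 3475 - \left(2063 + 15 \left(1 - 11\right) \left(3 - 12\right)\right) = 3475 - \left(2063 + 15 \left(-10\right) \left(-9\right)\right) = 3475 + \left(\left(\left(-15\right) 90 + 35\right) - 2098\right) = 3475 + \left(\left(-1350 + 35\right) - 2098\right) = 3475 - 3413 = 62$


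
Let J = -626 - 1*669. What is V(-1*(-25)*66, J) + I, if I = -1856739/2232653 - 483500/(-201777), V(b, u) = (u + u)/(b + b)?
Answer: 38639458927777/49554782681910 ≈ 0.77973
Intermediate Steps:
J = -1295 (J = -626 - 669 = -1295)
V(b, u) = u/b (V(b, u) = (2*u)/((2*b)) = (2*u)*(1/(2*b)) = u/b)
I = 704840500297/450498024381 (I = -1856739*1/2232653 - 483500*(-1/201777) = -1856739/2232653 + 483500/201777 = 704840500297/450498024381 ≈ 1.5646)
V(-1*(-25)*66, J) + I = -1295/(-1*(-25)*66) + 704840500297/450498024381 = -1295/(25*66) + 704840500297/450498024381 = -1295/1650 + 704840500297/450498024381 = -1295*1/1650 + 704840500297/450498024381 = -259/330 + 704840500297/450498024381 = 38639458927777/49554782681910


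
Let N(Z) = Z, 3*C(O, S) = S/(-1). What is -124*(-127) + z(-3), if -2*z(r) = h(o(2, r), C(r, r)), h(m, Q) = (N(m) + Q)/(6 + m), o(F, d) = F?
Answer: 251965/16 ≈ 15748.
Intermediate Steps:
C(O, S) = -S/3 (C(O, S) = (S/(-1))/3 = (S*(-1))/3 = (-S)/3 = -S/3)
h(m, Q) = (Q + m)/(6 + m) (h(m, Q) = (m + Q)/(6 + m) = (Q + m)/(6 + m))
z(r) = -⅛ + r/48 (z(r) = -(-r/3 + 2)/(2*(6 + 2)) = -(2 - r/3)/(2*8) = -(2 - r/3)/16 = -(¼ - r/24)/2 = -⅛ + r/48)
-124*(-127) + z(-3) = -124*(-127) + (-⅛ + (1/48)*(-3)) = 15748 + (-⅛ - 1/16) = 15748 - 3/16 = 251965/16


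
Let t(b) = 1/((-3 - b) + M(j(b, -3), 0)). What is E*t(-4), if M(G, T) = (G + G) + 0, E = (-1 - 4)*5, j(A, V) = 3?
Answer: -25/7 ≈ -3.5714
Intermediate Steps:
E = -25 (E = -5*5 = -25)
M(G, T) = 2*G (M(G, T) = 2*G + 0 = 2*G)
t(b) = 1/(3 - b) (t(b) = 1/((-3 - b) + 2*3) = 1/((-3 - b) + 6) = 1/(3 - b))
E*t(-4) = -(-25)/(-3 - 4) = -(-25)/(-7) = -(-25)*(-1)/7 = -25*1/7 = -25/7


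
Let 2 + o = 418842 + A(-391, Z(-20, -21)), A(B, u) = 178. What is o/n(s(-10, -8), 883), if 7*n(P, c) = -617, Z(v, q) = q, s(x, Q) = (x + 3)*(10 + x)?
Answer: -2933126/617 ≈ -4753.9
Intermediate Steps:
s(x, Q) = (3 + x)*(10 + x)
n(P, c) = -617/7 (n(P, c) = (⅐)*(-617) = -617/7)
o = 419018 (o = -2 + (418842 + 178) = -2 + 419020 = 419018)
o/n(s(-10, -8), 883) = 419018/(-617/7) = 419018*(-7/617) = -2933126/617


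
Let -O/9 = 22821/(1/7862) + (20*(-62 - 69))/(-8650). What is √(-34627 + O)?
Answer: I*√1208235935562295/865 ≈ 40185.0*I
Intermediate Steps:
O = -1396774597428/865 (O = -9*(22821/(1/7862) + (20*(-62 - 69))/(-8650)) = -9*(22821/(1/7862) + (20*(-131))*(-1/8650)) = -9*(22821*7862 - 2620*(-1/8650)) = -9*(179418702 + 262/865) = -9*155197177492/865 = -1396774597428/865 ≈ -1.6148e+9)
√(-34627 + O) = √(-34627 - 1396774597428/865) = √(-1396804549783/865) = I*√1208235935562295/865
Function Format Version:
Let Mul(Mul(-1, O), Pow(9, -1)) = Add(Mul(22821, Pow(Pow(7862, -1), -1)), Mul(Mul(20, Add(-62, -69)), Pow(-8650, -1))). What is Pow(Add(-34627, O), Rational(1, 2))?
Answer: Mul(Rational(1, 865), I, Pow(1208235935562295, Rational(1, 2))) ≈ Mul(40185., I)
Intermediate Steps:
O = Rational(-1396774597428, 865) (O = Mul(-9, Add(Mul(22821, Pow(Pow(7862, -1), -1)), Mul(Mul(20, Add(-62, -69)), Pow(-8650, -1)))) = Mul(-9, Add(Mul(22821, Pow(Rational(1, 7862), -1)), Mul(Mul(20, -131), Rational(-1, 8650)))) = Mul(-9, Add(Mul(22821, 7862), Mul(-2620, Rational(-1, 8650)))) = Mul(-9, Add(179418702, Rational(262, 865))) = Mul(-9, Rational(155197177492, 865)) = Rational(-1396774597428, 865) ≈ -1.6148e+9)
Pow(Add(-34627, O), Rational(1, 2)) = Pow(Add(-34627, Rational(-1396774597428, 865)), Rational(1, 2)) = Pow(Rational(-1396804549783, 865), Rational(1, 2)) = Mul(Rational(1, 865), I, Pow(1208235935562295, Rational(1, 2)))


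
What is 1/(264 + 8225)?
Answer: 1/8489 ≈ 0.00011780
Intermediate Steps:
1/(264 + 8225) = 1/8489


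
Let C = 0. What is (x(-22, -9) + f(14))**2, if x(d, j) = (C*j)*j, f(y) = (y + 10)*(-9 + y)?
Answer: 14400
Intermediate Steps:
f(y) = (-9 + y)*(10 + y) (f(y) = (10 + y)*(-9 + y) = (-9 + y)*(10 + y))
x(d, j) = 0 (x(d, j) = (0*j)*j = 0*j = 0)
(x(-22, -9) + f(14))**2 = (0 + (-90 + 14 + 14**2))**2 = (0 + (-90 + 14 + 196))**2 = (0 + 120)**2 = 120**2 = 14400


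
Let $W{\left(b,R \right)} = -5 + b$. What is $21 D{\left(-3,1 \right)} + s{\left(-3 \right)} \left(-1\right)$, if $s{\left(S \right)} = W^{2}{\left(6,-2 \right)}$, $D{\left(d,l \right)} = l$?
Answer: $20$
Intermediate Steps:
$s{\left(S \right)} = 1$ ($s{\left(S \right)} = \left(-5 + 6\right)^{2} = 1^{2} = 1$)
$21 D{\left(-3,1 \right)} + s{\left(-3 \right)} \left(-1\right) = 21 \cdot 1 + 1 \left(-1\right) = 21 - 1 = 20$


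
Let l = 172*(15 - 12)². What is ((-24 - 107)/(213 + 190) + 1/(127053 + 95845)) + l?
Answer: 10694183129/6909838 ≈ 1547.7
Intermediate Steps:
l = 1548 (l = 172*3² = 172*9 = 1548)
((-24 - 107)/(213 + 190) + 1/(127053 + 95845)) + l = ((-24 - 107)/(213 + 190) + 1/(127053 + 95845)) + 1548 = (-131/403 + 1/222898) + 1548 = -2246095/6909838 + 1548 = 10694183129/6909838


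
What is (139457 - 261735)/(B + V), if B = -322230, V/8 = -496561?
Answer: 61139/2147359 ≈ 0.028472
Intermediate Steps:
V = -3972488 (V = 8*(-496561) = -3972488)
(139457 - 261735)/(B + V) = (139457 - 261735)/(-322230 - 3972488) = -122278/(-4294718) = -122278*(-1/4294718) = 61139/2147359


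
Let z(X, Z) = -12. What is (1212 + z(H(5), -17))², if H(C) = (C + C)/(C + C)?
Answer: 1440000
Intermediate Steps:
H(C) = 1 (H(C) = (2*C)/((2*C)) = (2*C)*(1/(2*C)) = 1)
(1212 + z(H(5), -17))² = (1212 - 12)² = 1200² = 1440000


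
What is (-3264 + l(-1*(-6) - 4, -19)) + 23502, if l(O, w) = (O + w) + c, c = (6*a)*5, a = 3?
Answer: 20311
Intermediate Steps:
c = 90 (c = (6*3)*5 = 18*5 = 90)
l(O, w) = 90 + O + w (l(O, w) = (O + w) + 90 = 90 + O + w)
(-3264 + l(-1*(-6) - 4, -19)) + 23502 = (-3264 + (90 + (-1*(-6) - 4) - 19)) + 23502 = (-3264 + (90 + (6 - 4) - 19)) + 23502 = (-3264 + (90 + 2 - 19)) + 23502 = (-3264 + 73) + 23502 = -3191 + 23502 = 20311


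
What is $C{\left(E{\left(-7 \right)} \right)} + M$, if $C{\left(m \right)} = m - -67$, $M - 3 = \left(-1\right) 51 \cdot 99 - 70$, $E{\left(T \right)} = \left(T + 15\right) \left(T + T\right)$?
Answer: $-5161$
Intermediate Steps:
$E{\left(T \right)} = 2 T \left(15 + T\right)$ ($E{\left(T \right)} = \left(15 + T\right) 2 T = 2 T \left(15 + T\right)$)
$M = -5116$ ($M = 3 + \left(\left(-1\right) 51 \cdot 99 - 70\right) = 3 - 5119 = -5116$)
$C{\left(m \right)} = 67 + m$ ($C{\left(m \right)} = m + 67 = 67 + m$)
$C{\left(E{\left(-7 \right)} \right)} + M = \left(67 + 2 \left(-7\right) \left(15 - 7\right)\right) - 5116 = \left(67 + 2 \left(-7\right) 8\right) - 5116 = \left(67 - 112\right) - 5116 = -45 - 5116 = -5161$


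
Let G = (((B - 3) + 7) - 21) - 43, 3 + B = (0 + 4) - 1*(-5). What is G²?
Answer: 2916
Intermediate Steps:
B = 6 (B = -3 + ((0 + 4) - 1*(-5)) = -3 + (4 + 5) = -3 + 9 = 6)
G = -54 (G = (((6 - 3) + 7) - 21) - 43 = ((3 + 7) - 21) - 43 = (10 - 21) - 43 = -11 - 43 = -54)
G² = (-54)² = 2916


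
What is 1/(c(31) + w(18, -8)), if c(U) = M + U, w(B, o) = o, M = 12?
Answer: 1/35 ≈ 0.028571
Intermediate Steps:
c(U) = 12 + U
1/(c(31) + w(18, -8)) = 1/((12 + 31) - 8) = 1/(43 - 8) = 1/35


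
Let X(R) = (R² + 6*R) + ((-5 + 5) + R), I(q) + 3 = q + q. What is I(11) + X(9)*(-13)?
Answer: -1853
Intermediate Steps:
I(q) = -3 + 2*q (I(q) = -3 + (q + q) = -3 + 2*q)
X(R) = R² + 7*R (X(R) = (R² + 6*R) + (0 + R) = (R² + 6*R) + R = R² + 7*R)
I(11) + X(9)*(-13) = (-3 + 2*11) + (9*(7 + 9))*(-13) = (-3 + 22) + (9*16)*(-13) = 19 + 144*(-13) = 19 - 1872 = -1853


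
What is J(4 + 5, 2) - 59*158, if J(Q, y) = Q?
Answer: -9313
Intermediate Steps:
J(4 + 5, 2) - 59*158 = (4 + 5) - 59*158 = 9 - 9322 = -9313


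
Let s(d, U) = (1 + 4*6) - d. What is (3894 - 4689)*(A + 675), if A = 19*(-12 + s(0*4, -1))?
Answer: -732990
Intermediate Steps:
s(d, U) = 25 - d (s(d, U) = (1 + 24) - d = 25 - d)
A = 247 (A = 19*(-12 + (25 - 0*4)) = 19*(-12 + (25 - 1*0)) = 19*(-12 + (25 + 0)) = 19*(-12 + 25) = 19*13 = 247)
(3894 - 4689)*(A + 675) = (3894 - 4689)*(247 + 675) = -795*922 = -732990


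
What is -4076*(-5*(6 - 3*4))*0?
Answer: 0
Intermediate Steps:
-4076*(-5*(6 - 3*4))*0 = -4076*(-5*(6 - 12))*0 = -4076*(-5*(-6))*0 = -122280*0 = -4076*0 = 0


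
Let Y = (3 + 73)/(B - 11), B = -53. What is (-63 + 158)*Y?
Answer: -1805/16 ≈ -112.81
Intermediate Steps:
Y = -19/16 (Y = (3 + 73)/(-53 - 11) = 76/(-64) = 76*(-1/64) = -19/16 ≈ -1.1875)
(-63 + 158)*Y = (-63 + 158)*(-19/16) = 95*(-19/16) = -1805/16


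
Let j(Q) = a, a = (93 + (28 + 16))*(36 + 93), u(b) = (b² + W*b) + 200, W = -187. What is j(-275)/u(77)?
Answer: -17673/8270 ≈ -2.1370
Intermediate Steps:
u(b) = 200 + b² - 187*b (u(b) = (b² - 187*b) + 200 = 200 + b² - 187*b)
a = 17673 (a = (93 + 44)*129 = 137*129 = 17673)
j(Q) = 17673
j(-275)/u(77) = 17673/(200 + 77² - 187*77) = 17673/(200 + 5929 - 14399) = 17673/(-8270) = 17673*(-1/8270) = -17673/8270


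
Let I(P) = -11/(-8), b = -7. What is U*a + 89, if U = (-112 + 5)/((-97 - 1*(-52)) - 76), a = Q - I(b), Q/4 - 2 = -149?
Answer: -418353/968 ≈ -432.18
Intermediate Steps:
I(P) = 11/8 (I(P) = -11*(-1/8) = 11/8)
Q = -588 (Q = 8 + 4*(-149) = 8 - 596 = -588)
a = -4715/8 (a = -588 - 1*11/8 = -588 - 11/8 = -4715/8 ≈ -589.38)
U = 107/121 (U = -107/((-97 + 52) - 76) = -107/(-45 - 76) = -107/(-121) = -107*(-1/121) = 107/121 ≈ 0.88430)
U*a + 89 = (107/121)*(-4715/8) + 89 = -504505/968 + 89 = -418353/968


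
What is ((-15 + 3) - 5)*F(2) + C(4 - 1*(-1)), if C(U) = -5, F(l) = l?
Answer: -39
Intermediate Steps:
((-15 + 3) - 5)*F(2) + C(4 - 1*(-1)) = ((-15 + 3) - 5)*2 - 5 = (-12 - 5)*2 - 5 = -17*2 - 5 = -34 - 5 = -39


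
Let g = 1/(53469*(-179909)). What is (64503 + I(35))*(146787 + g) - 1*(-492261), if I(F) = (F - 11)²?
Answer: 10210882683899945915/1068839369 ≈ 9.5532e+9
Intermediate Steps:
I(F) = (-11 + F)²
g = -1/9619554321 (g = (1/53469)*(-1/179909) = -1/9619554321 ≈ -1.0395e-10)
(64503 + I(35))*(146787 + g) - 1*(-492261) = (64503 + (-11 + 35)²)*(146787 - 1/9619554321) - 1*(-492261) = (64503 + 24²)*(1412025520116626/9619554321) + 492261 = (64503 + 576)*(1412025520116626/9619554321) + 492261 = 65079*(1412025520116626/9619554321) + 492261 = 10210356535963322606/1068839369 + 492261 = 10210882683899945915/1068839369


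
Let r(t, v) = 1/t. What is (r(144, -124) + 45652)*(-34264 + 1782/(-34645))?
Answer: -3901859706961559/2494440 ≈ -1.5642e+9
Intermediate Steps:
(r(144, -124) + 45652)*(-34264 + 1782/(-34645)) = (1/144 + 45652)*(-34264 + 1782/(-34645)) = (1/144 + 45652)*(-34264 + 1782*(-1/34645)) = 6573889*(-34264 - 1782/34645)/144 = (6573889/144)*(-1187078062/34645) = -3901859706961559/2494440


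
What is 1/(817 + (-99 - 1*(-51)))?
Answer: 1/769 ≈ 0.0013004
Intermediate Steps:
1/(817 + (-99 - 1*(-51))) = 1/(817 + (-99 + 51)) = 1/(817 - 48) = 1/769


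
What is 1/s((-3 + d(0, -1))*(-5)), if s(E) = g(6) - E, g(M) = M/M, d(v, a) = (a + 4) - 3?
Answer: -1/14 ≈ -0.071429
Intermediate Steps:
d(v, a) = 1 + a (d(v, a) = (4 + a) - 3 = 1 + a)
g(M) = 1
s(E) = 1 - E
1/s((-3 + d(0, -1))*(-5)) = 1/(1 - (-3 + (1 - 1))*(-5)) = 1/(1 - (-3 + 0)*(-5)) = 1/(1 - (-3)*(-5)) = 1/(1 - 1*15) = 1/(1 - 15) = 1/(-14) = -1/14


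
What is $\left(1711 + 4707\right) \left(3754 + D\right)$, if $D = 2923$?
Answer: $42852986$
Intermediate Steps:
$\left(1711 + 4707\right) \left(3754 + D\right) = \left(1711 + 4707\right) \left(3754 + 2923\right) = 6418 \cdot 6677 = 42852986$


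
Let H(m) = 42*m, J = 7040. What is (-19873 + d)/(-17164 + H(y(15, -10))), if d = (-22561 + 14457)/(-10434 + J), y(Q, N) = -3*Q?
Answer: 33720429/32334638 ≈ 1.0429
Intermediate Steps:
d = 4052/1697 (d = (-22561 + 14457)/(-10434 + 7040) = -8104/(-3394) = -8104*(-1/3394) = 4052/1697 ≈ 2.3877)
(-19873 + d)/(-17164 + H(y(15, -10))) = (-19873 + 4052/1697)/(-17164 + 42*(-3*15)) = -33720429/(1697*(-17164 + 42*(-45))) = -33720429/(1697*(-17164 - 1890)) = -33720429/1697/(-19054) = -33720429/1697*(-1/19054) = 33720429/32334638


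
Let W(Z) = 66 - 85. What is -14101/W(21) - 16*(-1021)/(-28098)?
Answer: 197949757/266931 ≈ 741.58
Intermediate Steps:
W(Z) = -19
-14101/W(21) - 16*(-1021)/(-28098) = -14101/(-19) - 16*(-1021)/(-28098) = -14101*(-1/19) + 16336*(-1/28098) = 14101/19 - 8168/14049 = 197949757/266931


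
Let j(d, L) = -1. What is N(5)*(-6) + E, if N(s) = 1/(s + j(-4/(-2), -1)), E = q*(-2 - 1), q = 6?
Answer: -39/2 ≈ -19.500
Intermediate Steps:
E = -18 (E = 6*(-2 - 1) = 6*(-3) = -18)
N(s) = 1/(-1 + s) (N(s) = 1/(s - 1) = 1/(-1 + s))
N(5)*(-6) + E = -6/(-1 + 5) - 18 = -6/4 - 18 = (¼)*(-6) - 18 = -3/2 - 18 = -39/2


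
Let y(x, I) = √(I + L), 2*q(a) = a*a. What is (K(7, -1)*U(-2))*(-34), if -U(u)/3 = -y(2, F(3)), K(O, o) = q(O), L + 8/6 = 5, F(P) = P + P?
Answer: -833*√87 ≈ -7769.7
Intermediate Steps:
F(P) = 2*P
L = 11/3 (L = -4/3 + 5 = 11/3 ≈ 3.6667)
q(a) = a²/2 (q(a) = (a*a)/2 = a²/2)
K(O, o) = O²/2
y(x, I) = √(11/3 + I) (y(x, I) = √(I + 11/3) = √(11/3 + I))
U(u) = √87 (U(u) = -(-3)*√(33 + 9*(2*3))/3 = -(-3)*√(33 + 9*6)/3 = -(-3)*√(33 + 54)/3 = -(-3)*√87/3 = -(-1)*√87 = √87)
(K(7, -1)*U(-2))*(-34) = (((½)*7²)*√87)*(-34) = (((½)*49)*√87)*(-34) = (49*√87/2)*(-34) = -833*√87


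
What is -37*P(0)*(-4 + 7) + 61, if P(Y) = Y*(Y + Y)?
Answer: 61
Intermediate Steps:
P(Y) = 2*Y² (P(Y) = Y*(2*Y) = 2*Y²)
-37*P(0)*(-4 + 7) + 61 = -37*2*0²*(-4 + 7) + 61 = -37*2*0*3 + 61 = -0*3 + 61 = -37*0 + 61 = 0 + 61 = 61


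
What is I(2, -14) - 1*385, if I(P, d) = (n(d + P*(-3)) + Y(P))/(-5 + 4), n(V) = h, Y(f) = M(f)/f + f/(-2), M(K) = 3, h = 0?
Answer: -771/2 ≈ -385.50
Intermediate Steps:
Y(f) = 3/f - f/2 (Y(f) = 3/f + f/(-2) = 3/f + f*(-½) = 3/f - f/2)
n(V) = 0
I(P, d) = P/2 - 3/P (I(P, d) = (0 + (3/P - P/2))/(-5 + 4) = (3/P - P/2)/(-1) = (3/P - P/2)*(-1) = P/2 - 3/P)
I(2, -14) - 1*385 = ((½)*2 - 3/2) - 1*385 = (1 - 3*½) - 385 = (1 - 3/2) - 385 = -½ - 385 = -771/2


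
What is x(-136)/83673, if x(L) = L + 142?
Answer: 2/27891 ≈ 7.1708e-5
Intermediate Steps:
x(L) = 142 + L
x(-136)/83673 = (142 - 136)/83673 = 6*(1/83673) = 2/27891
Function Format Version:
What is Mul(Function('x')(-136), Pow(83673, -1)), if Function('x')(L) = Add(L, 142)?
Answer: Rational(2, 27891) ≈ 7.1708e-5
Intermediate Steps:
Function('x')(L) = Add(142, L)
Mul(Function('x')(-136), Pow(83673, -1)) = Mul(Add(142, -136), Pow(83673, -1)) = Mul(6, Rational(1, 83673)) = Rational(2, 27891)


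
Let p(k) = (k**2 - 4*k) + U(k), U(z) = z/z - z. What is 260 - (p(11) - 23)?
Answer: 216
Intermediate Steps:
U(z) = 1 - z
p(k) = 1 + k**2 - 5*k (p(k) = (k**2 - 4*k) + (1 - k) = 1 + k**2 - 5*k)
260 - (p(11) - 23) = 260 - ((1 + 11**2 - 5*11) - 23) = 260 - ((1 + 121 - 55) - 23) = 260 - (67 - 23) = 260 - 1*44 = 260 - 44 = 216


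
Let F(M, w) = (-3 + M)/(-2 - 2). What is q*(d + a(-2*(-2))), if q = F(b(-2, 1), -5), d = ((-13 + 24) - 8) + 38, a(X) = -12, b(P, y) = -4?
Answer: 203/4 ≈ 50.750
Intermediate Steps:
d = 41 (d = (11 - 8) + 38 = 3 + 38 = 41)
F(M, w) = ¾ - M/4 (F(M, w) = (-3 + M)/(-4) = (-3 + M)*(-¼) = ¾ - M/4)
q = 7/4 (q = ¾ - ¼*(-4) = ¾ + 1 = 7/4 ≈ 1.7500)
q*(d + a(-2*(-2))) = 7*(41 - 12)/4 = (7/4)*29 = 203/4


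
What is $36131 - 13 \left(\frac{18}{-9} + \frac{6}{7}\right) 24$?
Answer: $\frac{255413}{7} \approx 36488.0$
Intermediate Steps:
$36131 - 13 \left(\frac{18}{-9} + \frac{6}{7}\right) 24 = 36131 - 13 \left(18 \left(- \frac{1}{9}\right) + 6 \cdot \frac{1}{7}\right) 24 = 36131 - 13 \left(-2 + \frac{6}{7}\right) 24 = 36131 - 13 \left(- \frac{8}{7}\right) 24 = 36131 - \left(- \frac{104}{7}\right) 24 = 36131 - - \frac{2496}{7} = 36131 + \frac{2496}{7} = \frac{255413}{7}$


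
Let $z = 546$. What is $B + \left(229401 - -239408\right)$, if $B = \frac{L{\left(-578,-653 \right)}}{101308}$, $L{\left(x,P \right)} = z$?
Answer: $\frac{23747051359}{50654} \approx 4.6881 \cdot 10^{5}$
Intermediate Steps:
$L{\left(x,P \right)} = 546$
$B = \frac{273}{50654}$ ($B = \frac{546}{101308} = 546 \cdot \frac{1}{101308} = \frac{273}{50654} \approx 0.0053895$)
$B + \left(229401 - -239408\right) = \frac{273}{50654} + \left(229401 - -239408\right) = \frac{273}{50654} + \left(229401 + 239408\right) = \frac{273}{50654} + 468809 = \frac{23747051359}{50654}$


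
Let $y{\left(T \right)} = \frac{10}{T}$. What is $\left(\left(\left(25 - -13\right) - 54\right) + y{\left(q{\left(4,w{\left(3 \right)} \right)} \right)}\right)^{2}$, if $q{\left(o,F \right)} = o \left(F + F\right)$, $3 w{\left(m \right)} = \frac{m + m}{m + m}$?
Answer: $\frac{2401}{16} \approx 150.06$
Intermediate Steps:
$w{\left(m \right)} = \frac{1}{3}$ ($w{\left(m \right)} = \frac{\left(m + m\right) \frac{1}{m + m}}{3} = \frac{2 m \frac{1}{2 m}}{3} = \frac{1}{3} \cdot 1 = \frac{1}{3}$)
$q{\left(o,F \right)} = 2 F o$ ($q{\left(o,F \right)} = o 2 F = 2 F o$)
$\left(\left(\left(25 - -13\right) - 54\right) + y{\left(q{\left(4,w{\left(3 \right)} \right)} \right)}\right)^{2} = \left(\left(\left(25 - -13\right) - 54\right) + \frac{10}{2 \cdot \frac{1}{3} \cdot 4}\right)^{2} = \left(\left(\left(25 + 13\right) - 54\right) + \frac{10}{\frac{8}{3}}\right)^{2} = \left(\left(38 - 54\right) + 10 \cdot \frac{3}{8}\right)^{2} = \left(-16 + \frac{15}{4}\right)^{2} = \left(- \frac{49}{4}\right)^{2} = \frac{2401}{16}$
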